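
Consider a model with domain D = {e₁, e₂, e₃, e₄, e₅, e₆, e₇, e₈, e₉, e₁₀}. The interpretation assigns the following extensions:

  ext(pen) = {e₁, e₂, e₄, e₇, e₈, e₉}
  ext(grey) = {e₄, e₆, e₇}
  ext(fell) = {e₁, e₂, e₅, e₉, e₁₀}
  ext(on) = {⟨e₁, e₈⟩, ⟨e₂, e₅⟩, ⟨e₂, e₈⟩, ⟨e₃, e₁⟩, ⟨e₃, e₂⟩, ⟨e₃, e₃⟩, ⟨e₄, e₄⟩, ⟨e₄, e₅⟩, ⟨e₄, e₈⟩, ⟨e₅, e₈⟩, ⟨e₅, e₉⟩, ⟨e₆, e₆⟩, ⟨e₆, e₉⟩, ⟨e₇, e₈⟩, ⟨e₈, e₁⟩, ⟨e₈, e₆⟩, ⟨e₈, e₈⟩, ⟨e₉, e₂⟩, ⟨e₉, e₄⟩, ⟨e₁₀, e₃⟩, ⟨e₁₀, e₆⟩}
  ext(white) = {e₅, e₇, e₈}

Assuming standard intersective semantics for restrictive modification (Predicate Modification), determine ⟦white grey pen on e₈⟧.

⟦on e₈⟧ = {x : ⟨x, e₈⟩ ∈ ⟦on⟧} = {e₁, e₂, e₄, e₅, e₇, e₈}
⟦pen⟧ = {e₁, e₂, e₄, e₇, e₈, e₉}
… ∩ ⟦on e₈⟧ = {e₁, e₂, e₄, e₇, e₈, e₉} ∩ {e₁, e₂, e₄, e₅, e₇, e₈} = {e₁, e₂, e₄, e₇, e₈}
… ∩ ⟦white⟧ = {e₁, e₂, e₄, e₇, e₈} ∩ {e₅, e₇, e₈} = {e₇, e₈}
… ∩ ⟦grey⟧ = {e₇, e₈} ∩ {e₄, e₆, e₇} = {e₇}
So ⟦white grey pen on e₈⟧ = {e₇}.

{e₇}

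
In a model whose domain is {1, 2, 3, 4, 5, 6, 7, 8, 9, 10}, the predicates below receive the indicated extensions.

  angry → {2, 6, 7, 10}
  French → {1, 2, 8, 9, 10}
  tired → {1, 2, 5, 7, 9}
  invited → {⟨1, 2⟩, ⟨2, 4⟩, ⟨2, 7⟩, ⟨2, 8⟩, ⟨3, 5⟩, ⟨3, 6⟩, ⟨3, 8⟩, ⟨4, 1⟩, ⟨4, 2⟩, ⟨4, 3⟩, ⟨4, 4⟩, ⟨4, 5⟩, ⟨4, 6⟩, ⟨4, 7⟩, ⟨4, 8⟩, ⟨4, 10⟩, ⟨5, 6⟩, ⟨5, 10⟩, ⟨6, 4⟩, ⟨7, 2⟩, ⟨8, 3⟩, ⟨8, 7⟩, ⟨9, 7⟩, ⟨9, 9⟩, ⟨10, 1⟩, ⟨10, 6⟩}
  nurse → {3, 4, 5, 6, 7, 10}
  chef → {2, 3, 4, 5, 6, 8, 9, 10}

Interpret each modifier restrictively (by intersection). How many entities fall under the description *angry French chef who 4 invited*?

⟦who 4 invited⟧ = {x : ⟨4, x⟩ ∈ ⟦invited⟧} = {1, 2, 3, 4, 5, 6, 7, 8, 10}
⟦chef⟧ = {2, 3, 4, 5, 6, 8, 9, 10}
… ∩ ⟦who 4 invited⟧ = {2, 3, 4, 5, 6, 8, 9, 10} ∩ {1, 2, 3, 4, 5, 6, 7, 8, 10} = {2, 3, 4, 5, 6, 8, 10}
… ∩ ⟦angry⟧ = {2, 3, 4, 5, 6, 8, 10} ∩ {2, 6, 7, 10} = {2, 6, 10}
… ∩ ⟦French⟧ = {2, 6, 10} ∩ {1, 2, 8, 9, 10} = {2, 10}
⟦angry French chef who 4 invited⟧ = {2, 10}, so the cardinality is 2.

2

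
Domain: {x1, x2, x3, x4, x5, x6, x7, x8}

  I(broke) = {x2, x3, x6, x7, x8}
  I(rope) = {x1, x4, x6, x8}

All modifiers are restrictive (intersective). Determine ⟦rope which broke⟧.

{x6, x8}

⟦which broke⟧ = ⟦broke⟧ = {x2, x3, x6, x7, x8}
⟦rope⟧ = {x1, x4, x6, x8}
… ∩ ⟦which broke⟧ = {x1, x4, x6, x8} ∩ {x2, x3, x6, x7, x8} = {x6, x8}
So ⟦rope which broke⟧ = {x6, x8}.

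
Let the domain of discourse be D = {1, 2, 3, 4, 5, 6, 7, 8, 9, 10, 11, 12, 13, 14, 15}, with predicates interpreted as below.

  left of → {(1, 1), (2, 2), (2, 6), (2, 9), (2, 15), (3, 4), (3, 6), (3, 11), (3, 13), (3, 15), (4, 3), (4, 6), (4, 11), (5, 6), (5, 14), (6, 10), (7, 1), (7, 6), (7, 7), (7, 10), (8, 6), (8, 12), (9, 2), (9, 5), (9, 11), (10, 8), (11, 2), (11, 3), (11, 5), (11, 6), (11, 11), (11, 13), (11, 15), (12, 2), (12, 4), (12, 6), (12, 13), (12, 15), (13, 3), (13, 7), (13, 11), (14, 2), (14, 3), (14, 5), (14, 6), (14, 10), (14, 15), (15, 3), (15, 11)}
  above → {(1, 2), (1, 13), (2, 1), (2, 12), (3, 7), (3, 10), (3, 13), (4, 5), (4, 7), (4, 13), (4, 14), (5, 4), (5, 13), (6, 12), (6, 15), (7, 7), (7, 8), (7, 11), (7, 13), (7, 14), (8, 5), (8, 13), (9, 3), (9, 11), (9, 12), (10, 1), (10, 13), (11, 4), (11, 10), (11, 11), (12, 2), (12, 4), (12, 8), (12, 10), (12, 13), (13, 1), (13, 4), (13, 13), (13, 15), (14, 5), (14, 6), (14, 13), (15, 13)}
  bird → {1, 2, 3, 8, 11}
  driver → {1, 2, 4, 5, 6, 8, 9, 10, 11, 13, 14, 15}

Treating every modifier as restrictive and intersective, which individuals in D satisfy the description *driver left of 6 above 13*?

{4, 5, 8, 14}

⟦left of 6⟧ = {x : ⟨x, 6⟩ ∈ ⟦left of⟧} = {2, 3, 4, 5, 7, 8, 11, 12, 14}
⟦above 13⟧ = {x : ⟨x, 13⟩ ∈ ⟦above⟧} = {1, 3, 4, 5, 7, 8, 10, 12, 13, 14, 15}
⟦driver⟧ = {1, 2, 4, 5, 6, 8, 9, 10, 11, 13, 14, 15}
… ∩ ⟦left of 6⟧ = {1, 2, 4, 5, 6, 8, 9, 10, 11, 13, 14, 15} ∩ {2, 3, 4, 5, 7, 8, 11, 12, 14} = {2, 4, 5, 8, 11, 14}
… ∩ ⟦above 13⟧ = {2, 4, 5, 8, 11, 14} ∩ {1, 3, 4, 5, 7, 8, 10, 12, 13, 14, 15} = {4, 5, 8, 14}
So ⟦driver left of 6 above 13⟧ = {4, 5, 8, 14}.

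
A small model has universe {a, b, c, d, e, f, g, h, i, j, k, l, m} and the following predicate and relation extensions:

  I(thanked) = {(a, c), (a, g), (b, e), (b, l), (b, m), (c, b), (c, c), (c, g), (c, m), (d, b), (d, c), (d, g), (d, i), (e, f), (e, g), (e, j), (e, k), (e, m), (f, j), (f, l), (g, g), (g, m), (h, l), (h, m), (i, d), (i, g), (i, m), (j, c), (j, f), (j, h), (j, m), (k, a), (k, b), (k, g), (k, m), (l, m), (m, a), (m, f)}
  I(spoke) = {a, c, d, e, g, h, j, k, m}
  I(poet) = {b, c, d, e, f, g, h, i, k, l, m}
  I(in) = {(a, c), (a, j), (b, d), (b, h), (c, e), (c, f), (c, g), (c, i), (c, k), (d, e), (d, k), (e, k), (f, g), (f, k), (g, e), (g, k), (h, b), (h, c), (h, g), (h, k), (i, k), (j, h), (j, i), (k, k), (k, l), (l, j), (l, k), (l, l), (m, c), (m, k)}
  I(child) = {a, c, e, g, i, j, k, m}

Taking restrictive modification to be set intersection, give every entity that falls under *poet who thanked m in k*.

⟦who thanked m⟧ = {x : ⟨x, m⟩ ∈ ⟦thanked⟧} = {b, c, e, g, h, i, j, k, l}
⟦in k⟧ = {x : ⟨x, k⟩ ∈ ⟦in⟧} = {c, d, e, f, g, h, i, k, l, m}
⟦poet⟧ = {b, c, d, e, f, g, h, i, k, l, m}
… ∩ ⟦who thanked m⟧ = {b, c, d, e, f, g, h, i, k, l, m} ∩ {b, c, e, g, h, i, j, k, l} = {b, c, e, g, h, i, k, l}
… ∩ ⟦in k⟧ = {b, c, e, g, h, i, k, l} ∩ {c, d, e, f, g, h, i, k, l, m} = {c, e, g, h, i, k, l}
So ⟦poet who thanked m in k⟧ = {c, e, g, h, i, k, l}.

{c, e, g, h, i, k, l}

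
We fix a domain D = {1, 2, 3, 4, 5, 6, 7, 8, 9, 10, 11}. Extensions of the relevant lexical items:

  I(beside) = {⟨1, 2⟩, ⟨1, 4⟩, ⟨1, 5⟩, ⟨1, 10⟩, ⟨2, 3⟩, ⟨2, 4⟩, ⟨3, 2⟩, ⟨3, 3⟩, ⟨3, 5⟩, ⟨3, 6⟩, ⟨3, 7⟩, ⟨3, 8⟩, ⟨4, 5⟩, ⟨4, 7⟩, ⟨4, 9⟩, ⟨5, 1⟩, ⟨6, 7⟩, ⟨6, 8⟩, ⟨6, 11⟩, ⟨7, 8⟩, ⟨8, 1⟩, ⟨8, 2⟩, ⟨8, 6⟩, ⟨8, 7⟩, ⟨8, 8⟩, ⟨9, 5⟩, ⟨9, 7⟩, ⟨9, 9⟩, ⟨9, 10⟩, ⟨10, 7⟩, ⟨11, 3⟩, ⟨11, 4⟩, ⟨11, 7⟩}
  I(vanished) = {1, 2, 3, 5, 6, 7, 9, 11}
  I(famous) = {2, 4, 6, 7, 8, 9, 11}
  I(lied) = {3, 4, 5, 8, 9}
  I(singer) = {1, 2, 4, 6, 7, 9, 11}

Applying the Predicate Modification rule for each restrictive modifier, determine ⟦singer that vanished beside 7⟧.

{6, 9, 11}

⟦that vanished⟧ = ⟦vanished⟧ = {1, 2, 3, 5, 6, 7, 9, 11}
⟦beside 7⟧ = {x : ⟨x, 7⟩ ∈ ⟦beside⟧} = {3, 4, 6, 8, 9, 10, 11}
⟦singer⟧ = {1, 2, 4, 6, 7, 9, 11}
… ∩ ⟦that vanished⟧ = {1, 2, 4, 6, 7, 9, 11} ∩ {1, 2, 3, 5, 6, 7, 9, 11} = {1, 2, 6, 7, 9, 11}
… ∩ ⟦beside 7⟧ = {1, 2, 6, 7, 9, 11} ∩ {3, 4, 6, 8, 9, 10, 11} = {6, 9, 11}
So ⟦singer that vanished beside 7⟧ = {6, 9, 11}.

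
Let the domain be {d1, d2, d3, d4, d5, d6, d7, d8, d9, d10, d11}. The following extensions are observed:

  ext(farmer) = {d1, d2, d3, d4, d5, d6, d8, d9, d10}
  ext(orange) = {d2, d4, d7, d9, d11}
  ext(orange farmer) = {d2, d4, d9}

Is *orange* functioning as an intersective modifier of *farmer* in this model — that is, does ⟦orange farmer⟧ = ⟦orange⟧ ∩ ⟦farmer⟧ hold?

⟦orange⟧ ∩ ⟦farmer⟧ = {d2, d4, d7, d9, d11} ∩ {d1, d2, d3, d4, d5, d6, d8, d9, d10} = {d2, d4, d9}
Observed ⟦orange farmer⟧ = {d2, d4, d9}.
These coincide, so the modifier is intersective here.

yes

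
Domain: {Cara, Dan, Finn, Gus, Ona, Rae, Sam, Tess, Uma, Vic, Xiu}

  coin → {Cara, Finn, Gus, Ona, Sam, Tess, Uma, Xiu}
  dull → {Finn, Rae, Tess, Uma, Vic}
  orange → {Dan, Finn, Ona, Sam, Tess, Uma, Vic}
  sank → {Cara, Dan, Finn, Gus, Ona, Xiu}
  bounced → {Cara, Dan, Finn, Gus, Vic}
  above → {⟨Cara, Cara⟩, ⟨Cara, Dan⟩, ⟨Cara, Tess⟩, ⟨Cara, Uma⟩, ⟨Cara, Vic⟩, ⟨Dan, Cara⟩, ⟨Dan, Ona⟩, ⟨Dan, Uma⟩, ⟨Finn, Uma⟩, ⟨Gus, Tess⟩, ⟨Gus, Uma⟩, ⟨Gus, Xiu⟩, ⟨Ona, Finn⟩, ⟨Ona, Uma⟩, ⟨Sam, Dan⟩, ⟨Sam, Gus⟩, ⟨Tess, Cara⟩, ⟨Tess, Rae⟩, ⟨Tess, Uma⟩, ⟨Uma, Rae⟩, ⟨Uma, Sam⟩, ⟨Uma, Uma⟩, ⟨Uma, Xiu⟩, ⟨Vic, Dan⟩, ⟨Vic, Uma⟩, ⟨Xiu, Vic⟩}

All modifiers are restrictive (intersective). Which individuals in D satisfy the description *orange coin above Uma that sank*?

{Finn, Ona}

⟦above Uma⟧ = {x : ⟨x, Uma⟩ ∈ ⟦above⟧} = {Cara, Dan, Finn, Gus, Ona, Tess, Uma, Vic}
⟦that sank⟧ = ⟦sank⟧ = {Cara, Dan, Finn, Gus, Ona, Xiu}
⟦coin⟧ = {Cara, Finn, Gus, Ona, Sam, Tess, Uma, Xiu}
… ∩ ⟦above Uma⟧ = {Cara, Finn, Gus, Ona, Sam, Tess, Uma, Xiu} ∩ {Cara, Dan, Finn, Gus, Ona, Tess, Uma, Vic} = {Cara, Finn, Gus, Ona, Tess, Uma}
… ∩ ⟦that sank⟧ = {Cara, Finn, Gus, Ona, Tess, Uma} ∩ {Cara, Dan, Finn, Gus, Ona, Xiu} = {Cara, Finn, Gus, Ona}
… ∩ ⟦orange⟧ = {Cara, Finn, Gus, Ona} ∩ {Dan, Finn, Ona, Sam, Tess, Uma, Vic} = {Finn, Ona}
So ⟦orange coin above Uma that sank⟧ = {Finn, Ona}.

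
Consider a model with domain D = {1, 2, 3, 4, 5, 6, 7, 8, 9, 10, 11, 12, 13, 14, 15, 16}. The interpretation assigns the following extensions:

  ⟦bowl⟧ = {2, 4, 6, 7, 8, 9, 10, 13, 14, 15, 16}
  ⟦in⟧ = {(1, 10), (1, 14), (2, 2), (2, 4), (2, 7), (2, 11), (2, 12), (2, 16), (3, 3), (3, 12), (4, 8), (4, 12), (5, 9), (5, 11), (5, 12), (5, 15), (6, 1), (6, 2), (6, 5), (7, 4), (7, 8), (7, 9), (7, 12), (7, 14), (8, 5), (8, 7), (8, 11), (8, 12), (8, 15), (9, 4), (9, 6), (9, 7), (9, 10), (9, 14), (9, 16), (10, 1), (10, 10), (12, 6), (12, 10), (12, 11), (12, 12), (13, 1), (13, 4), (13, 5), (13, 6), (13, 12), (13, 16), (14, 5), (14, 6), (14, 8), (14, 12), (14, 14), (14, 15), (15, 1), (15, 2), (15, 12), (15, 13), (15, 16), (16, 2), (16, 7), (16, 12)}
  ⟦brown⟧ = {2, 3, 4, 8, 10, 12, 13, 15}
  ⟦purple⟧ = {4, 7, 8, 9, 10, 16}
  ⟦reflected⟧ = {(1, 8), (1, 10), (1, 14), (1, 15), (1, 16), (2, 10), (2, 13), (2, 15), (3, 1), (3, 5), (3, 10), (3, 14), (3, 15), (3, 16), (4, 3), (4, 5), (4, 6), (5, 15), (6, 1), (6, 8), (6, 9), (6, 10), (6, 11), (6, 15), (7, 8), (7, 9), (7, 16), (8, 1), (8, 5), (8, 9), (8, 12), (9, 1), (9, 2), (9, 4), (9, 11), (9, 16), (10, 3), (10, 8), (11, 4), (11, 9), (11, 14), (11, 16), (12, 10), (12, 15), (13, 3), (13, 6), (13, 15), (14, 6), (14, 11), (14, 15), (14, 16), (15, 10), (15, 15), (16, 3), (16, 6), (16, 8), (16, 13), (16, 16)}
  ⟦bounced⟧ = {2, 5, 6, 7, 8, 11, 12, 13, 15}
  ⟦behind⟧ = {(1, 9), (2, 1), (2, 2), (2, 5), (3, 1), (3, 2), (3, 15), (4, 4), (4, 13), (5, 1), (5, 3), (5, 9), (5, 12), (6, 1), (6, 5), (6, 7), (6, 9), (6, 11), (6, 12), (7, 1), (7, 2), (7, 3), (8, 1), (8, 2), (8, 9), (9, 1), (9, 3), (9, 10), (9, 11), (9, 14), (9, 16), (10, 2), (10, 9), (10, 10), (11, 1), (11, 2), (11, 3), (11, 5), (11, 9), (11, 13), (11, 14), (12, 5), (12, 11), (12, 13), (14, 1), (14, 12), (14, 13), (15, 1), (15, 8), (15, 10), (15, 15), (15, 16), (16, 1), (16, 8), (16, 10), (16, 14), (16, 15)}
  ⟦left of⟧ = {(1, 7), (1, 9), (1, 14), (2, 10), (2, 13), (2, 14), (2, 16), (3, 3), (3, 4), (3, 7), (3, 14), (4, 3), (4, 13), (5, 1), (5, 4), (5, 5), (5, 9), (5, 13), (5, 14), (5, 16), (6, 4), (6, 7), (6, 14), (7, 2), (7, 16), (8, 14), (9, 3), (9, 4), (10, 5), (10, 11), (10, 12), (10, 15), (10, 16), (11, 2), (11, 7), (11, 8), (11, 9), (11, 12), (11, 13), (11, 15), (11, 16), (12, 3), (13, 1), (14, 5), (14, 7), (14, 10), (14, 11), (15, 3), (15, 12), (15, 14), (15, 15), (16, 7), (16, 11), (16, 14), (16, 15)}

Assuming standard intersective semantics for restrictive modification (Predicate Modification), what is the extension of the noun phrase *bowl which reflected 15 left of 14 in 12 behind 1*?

⟦which reflected 15⟧ = {x : ⟨x, 15⟩ ∈ ⟦reflected⟧} = {1, 2, 3, 5, 6, 12, 13, 14, 15}
⟦left of 14⟧ = {x : ⟨x, 14⟩ ∈ ⟦left of⟧} = {1, 2, 3, 5, 6, 8, 15, 16}
⟦in 12⟧ = {x : ⟨x, 12⟩ ∈ ⟦in⟧} = {2, 3, 4, 5, 7, 8, 12, 13, 14, 15, 16}
⟦behind 1⟧ = {x : ⟨x, 1⟩ ∈ ⟦behind⟧} = {2, 3, 5, 6, 7, 8, 9, 11, 14, 15, 16}
⟦bowl⟧ = {2, 4, 6, 7, 8, 9, 10, 13, 14, 15, 16}
… ∩ ⟦which reflected 15⟧ = {2, 4, 6, 7, 8, 9, 10, 13, 14, 15, 16} ∩ {1, 2, 3, 5, 6, 12, 13, 14, 15} = {2, 6, 13, 14, 15}
… ∩ ⟦left of 14⟧ = {2, 6, 13, 14, 15} ∩ {1, 2, 3, 5, 6, 8, 15, 16} = {2, 6, 15}
… ∩ ⟦in 12⟧ = {2, 6, 15} ∩ {2, 3, 4, 5, 7, 8, 12, 13, 14, 15, 16} = {2, 15}
… ∩ ⟦behind 1⟧ = {2, 15} ∩ {2, 3, 5, 6, 7, 8, 9, 11, 14, 15, 16} = {2, 15}
So ⟦bowl which reflected 15 left of 14 in 12 behind 1⟧ = {2, 15}.

{2, 15}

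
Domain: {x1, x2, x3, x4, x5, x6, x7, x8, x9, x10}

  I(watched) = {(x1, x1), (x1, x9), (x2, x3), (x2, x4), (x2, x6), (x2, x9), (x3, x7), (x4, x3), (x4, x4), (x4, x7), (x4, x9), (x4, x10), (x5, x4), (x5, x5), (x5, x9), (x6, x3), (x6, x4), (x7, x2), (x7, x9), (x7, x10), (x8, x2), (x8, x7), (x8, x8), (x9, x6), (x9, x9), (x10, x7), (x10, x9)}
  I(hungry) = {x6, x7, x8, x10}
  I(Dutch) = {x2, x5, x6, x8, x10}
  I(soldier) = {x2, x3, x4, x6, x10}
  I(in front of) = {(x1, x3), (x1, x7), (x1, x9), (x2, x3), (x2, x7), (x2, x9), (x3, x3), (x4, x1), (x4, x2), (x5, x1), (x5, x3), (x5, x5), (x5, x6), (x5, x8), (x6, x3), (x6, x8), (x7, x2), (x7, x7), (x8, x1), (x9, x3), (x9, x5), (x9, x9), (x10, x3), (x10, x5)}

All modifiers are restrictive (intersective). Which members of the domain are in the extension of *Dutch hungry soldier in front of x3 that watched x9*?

⟦in front of x3⟧ = {x : ⟨x, x3⟩ ∈ ⟦in front of⟧} = {x1, x2, x3, x5, x6, x9, x10}
⟦that watched x9⟧ = {x : ⟨x, x9⟩ ∈ ⟦watched⟧} = {x1, x2, x4, x5, x7, x9, x10}
⟦soldier⟧ = {x2, x3, x4, x6, x10}
… ∩ ⟦in front of x3⟧ = {x2, x3, x4, x6, x10} ∩ {x1, x2, x3, x5, x6, x9, x10} = {x2, x3, x6, x10}
… ∩ ⟦that watched x9⟧ = {x2, x3, x6, x10} ∩ {x1, x2, x4, x5, x7, x9, x10} = {x2, x10}
… ∩ ⟦Dutch⟧ = {x2, x10} ∩ {x2, x5, x6, x8, x10} = {x2, x10}
… ∩ ⟦hungry⟧ = {x2, x10} ∩ {x6, x7, x8, x10} = {x10}
So ⟦Dutch hungry soldier in front of x3 that watched x9⟧ = {x10}.

{x10}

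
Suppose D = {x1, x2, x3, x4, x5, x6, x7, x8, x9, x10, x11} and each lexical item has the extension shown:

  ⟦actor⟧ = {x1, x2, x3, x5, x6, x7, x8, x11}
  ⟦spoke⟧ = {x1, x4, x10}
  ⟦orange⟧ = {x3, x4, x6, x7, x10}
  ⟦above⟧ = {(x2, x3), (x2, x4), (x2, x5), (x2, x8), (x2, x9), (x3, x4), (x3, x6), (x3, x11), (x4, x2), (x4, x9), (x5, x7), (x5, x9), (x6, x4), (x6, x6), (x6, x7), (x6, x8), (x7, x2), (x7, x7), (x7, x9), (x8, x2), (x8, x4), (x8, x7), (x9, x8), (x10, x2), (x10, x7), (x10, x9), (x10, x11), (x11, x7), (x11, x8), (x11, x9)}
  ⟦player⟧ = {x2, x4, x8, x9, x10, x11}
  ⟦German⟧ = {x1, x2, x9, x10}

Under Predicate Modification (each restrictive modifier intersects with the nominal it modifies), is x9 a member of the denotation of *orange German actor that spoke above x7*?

no

⟦that spoke⟧ = ⟦spoke⟧ = {x1, x4, x10}
⟦above x7⟧ = {x : ⟨x, x7⟩ ∈ ⟦above⟧} = {x5, x6, x7, x8, x10, x11}
⟦actor⟧ = {x1, x2, x3, x5, x6, x7, x8, x11}
… ∩ ⟦that spoke⟧ = {x1, x2, x3, x5, x6, x7, x8, x11} ∩ {x1, x4, x10} = {x1}
… ∩ ⟦above x7⟧ = {x1} ∩ {x5, x6, x7, x8, x10, x11} = ∅
… ∩ ⟦orange⟧ = ∅ ∩ {x3, x4, x6, x7, x10} = ∅
… ∩ ⟦German⟧ = ∅ ∩ {x1, x2, x9, x10} = ∅
⟦orange German actor that spoke above x7⟧ = ∅; x9 ∉ this set.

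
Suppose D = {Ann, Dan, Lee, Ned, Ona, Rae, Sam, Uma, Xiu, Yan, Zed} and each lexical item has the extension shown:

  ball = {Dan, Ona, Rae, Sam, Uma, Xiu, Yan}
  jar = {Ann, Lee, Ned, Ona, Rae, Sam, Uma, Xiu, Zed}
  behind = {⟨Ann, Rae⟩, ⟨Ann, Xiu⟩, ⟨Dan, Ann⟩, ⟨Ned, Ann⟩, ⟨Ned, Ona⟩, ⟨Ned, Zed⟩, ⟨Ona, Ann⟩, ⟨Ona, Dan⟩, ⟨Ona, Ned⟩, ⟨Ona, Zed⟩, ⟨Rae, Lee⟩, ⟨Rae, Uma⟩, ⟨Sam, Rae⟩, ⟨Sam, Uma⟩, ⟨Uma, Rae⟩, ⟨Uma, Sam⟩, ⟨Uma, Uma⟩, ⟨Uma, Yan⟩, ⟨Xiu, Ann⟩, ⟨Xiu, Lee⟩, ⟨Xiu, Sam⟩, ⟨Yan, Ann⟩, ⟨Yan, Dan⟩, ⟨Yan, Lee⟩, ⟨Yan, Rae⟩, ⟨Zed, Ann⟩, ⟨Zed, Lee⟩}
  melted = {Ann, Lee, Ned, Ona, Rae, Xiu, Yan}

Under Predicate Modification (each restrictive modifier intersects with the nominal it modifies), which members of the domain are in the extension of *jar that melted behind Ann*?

⟦that melted⟧ = ⟦melted⟧ = {Ann, Lee, Ned, Ona, Rae, Xiu, Yan}
⟦behind Ann⟧ = {x : ⟨x, Ann⟩ ∈ ⟦behind⟧} = {Dan, Ned, Ona, Xiu, Yan, Zed}
⟦jar⟧ = {Ann, Lee, Ned, Ona, Rae, Sam, Uma, Xiu, Zed}
… ∩ ⟦that melted⟧ = {Ann, Lee, Ned, Ona, Rae, Sam, Uma, Xiu, Zed} ∩ {Ann, Lee, Ned, Ona, Rae, Xiu, Yan} = {Ann, Lee, Ned, Ona, Rae, Xiu}
… ∩ ⟦behind Ann⟧ = {Ann, Lee, Ned, Ona, Rae, Xiu} ∩ {Dan, Ned, Ona, Xiu, Yan, Zed} = {Ned, Ona, Xiu}
So ⟦jar that melted behind Ann⟧ = {Ned, Ona, Xiu}.

{Ned, Ona, Xiu}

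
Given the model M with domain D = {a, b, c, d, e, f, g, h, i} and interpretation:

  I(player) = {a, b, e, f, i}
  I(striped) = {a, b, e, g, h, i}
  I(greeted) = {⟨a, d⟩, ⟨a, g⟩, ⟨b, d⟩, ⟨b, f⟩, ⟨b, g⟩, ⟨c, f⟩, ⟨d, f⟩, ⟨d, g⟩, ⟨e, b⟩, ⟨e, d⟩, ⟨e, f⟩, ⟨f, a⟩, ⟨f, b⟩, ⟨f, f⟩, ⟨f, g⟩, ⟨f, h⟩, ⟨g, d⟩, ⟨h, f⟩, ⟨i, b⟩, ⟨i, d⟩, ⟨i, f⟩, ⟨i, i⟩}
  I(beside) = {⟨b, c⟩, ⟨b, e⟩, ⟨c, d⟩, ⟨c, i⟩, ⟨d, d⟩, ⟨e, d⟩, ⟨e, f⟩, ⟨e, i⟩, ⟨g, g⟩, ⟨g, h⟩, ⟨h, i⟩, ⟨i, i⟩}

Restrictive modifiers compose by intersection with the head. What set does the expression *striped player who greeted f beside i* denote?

{e, i}

⟦who greeted f⟧ = {x : ⟨x, f⟩ ∈ ⟦greeted⟧} = {b, c, d, e, f, h, i}
⟦beside i⟧ = {x : ⟨x, i⟩ ∈ ⟦beside⟧} = {c, e, h, i}
⟦player⟧ = {a, b, e, f, i}
… ∩ ⟦who greeted f⟧ = {a, b, e, f, i} ∩ {b, c, d, e, f, h, i} = {b, e, f, i}
… ∩ ⟦beside i⟧ = {b, e, f, i} ∩ {c, e, h, i} = {e, i}
… ∩ ⟦striped⟧ = {e, i} ∩ {a, b, e, g, h, i} = {e, i}
So ⟦striped player who greeted f beside i⟧ = {e, i}.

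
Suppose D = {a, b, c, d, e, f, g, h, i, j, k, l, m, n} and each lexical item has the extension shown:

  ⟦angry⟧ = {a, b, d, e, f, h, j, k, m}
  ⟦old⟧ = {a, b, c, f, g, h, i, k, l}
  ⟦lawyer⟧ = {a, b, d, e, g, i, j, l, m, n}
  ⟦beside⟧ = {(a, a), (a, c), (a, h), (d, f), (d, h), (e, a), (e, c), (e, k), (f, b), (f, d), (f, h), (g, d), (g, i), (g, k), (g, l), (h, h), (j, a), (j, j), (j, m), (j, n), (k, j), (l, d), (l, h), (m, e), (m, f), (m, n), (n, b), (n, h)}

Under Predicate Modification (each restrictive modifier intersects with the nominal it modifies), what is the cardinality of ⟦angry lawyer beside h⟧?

2

⟦beside h⟧ = {x : ⟨x, h⟩ ∈ ⟦beside⟧} = {a, d, f, h, l, n}
⟦lawyer⟧ = {a, b, d, e, g, i, j, l, m, n}
… ∩ ⟦beside h⟧ = {a, b, d, e, g, i, j, l, m, n} ∩ {a, d, f, h, l, n} = {a, d, l, n}
… ∩ ⟦angry⟧ = {a, d, l, n} ∩ {a, b, d, e, f, h, j, k, m} = {a, d}
⟦angry lawyer beside h⟧ = {a, d}, so the cardinality is 2.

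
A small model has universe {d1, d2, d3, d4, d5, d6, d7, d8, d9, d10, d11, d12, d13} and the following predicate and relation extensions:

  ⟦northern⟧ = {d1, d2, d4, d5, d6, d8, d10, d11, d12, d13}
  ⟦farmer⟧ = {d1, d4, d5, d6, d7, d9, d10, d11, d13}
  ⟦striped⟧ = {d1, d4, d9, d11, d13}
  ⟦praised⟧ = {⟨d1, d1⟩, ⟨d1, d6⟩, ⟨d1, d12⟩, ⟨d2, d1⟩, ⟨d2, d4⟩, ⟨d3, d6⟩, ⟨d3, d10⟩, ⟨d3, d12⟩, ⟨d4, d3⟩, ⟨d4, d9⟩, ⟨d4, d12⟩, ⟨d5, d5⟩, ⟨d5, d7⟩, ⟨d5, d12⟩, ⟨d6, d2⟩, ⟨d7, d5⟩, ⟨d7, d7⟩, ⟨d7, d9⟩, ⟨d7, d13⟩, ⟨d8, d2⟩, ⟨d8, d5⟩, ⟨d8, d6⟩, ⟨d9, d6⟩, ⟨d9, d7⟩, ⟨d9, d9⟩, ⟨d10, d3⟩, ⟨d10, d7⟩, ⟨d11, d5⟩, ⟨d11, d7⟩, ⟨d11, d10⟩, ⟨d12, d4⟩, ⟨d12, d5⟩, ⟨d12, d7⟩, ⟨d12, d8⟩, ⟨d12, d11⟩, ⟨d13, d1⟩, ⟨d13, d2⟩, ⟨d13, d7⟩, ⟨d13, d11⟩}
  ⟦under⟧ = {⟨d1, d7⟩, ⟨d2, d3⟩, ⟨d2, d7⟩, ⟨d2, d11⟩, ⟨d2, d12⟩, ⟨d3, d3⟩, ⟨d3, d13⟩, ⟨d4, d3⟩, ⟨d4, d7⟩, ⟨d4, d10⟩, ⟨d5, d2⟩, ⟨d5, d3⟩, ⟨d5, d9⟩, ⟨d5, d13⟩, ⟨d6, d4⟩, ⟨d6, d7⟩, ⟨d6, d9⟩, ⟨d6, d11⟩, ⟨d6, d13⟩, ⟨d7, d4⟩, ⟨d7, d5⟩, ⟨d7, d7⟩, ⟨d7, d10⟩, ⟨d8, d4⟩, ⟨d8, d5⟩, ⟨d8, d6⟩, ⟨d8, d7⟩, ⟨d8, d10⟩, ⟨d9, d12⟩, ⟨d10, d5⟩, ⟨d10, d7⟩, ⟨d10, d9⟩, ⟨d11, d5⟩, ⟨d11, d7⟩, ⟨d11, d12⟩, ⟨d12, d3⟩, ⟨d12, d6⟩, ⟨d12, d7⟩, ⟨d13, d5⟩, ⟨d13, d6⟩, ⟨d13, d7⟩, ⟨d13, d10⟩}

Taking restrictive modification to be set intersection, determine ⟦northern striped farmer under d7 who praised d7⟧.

⟦under d7⟧ = {x : ⟨x, d7⟩ ∈ ⟦under⟧} = {d1, d2, d4, d6, d7, d8, d10, d11, d12, d13}
⟦who praised d7⟧ = {x : ⟨x, d7⟩ ∈ ⟦praised⟧} = {d5, d7, d9, d10, d11, d12, d13}
⟦farmer⟧ = {d1, d4, d5, d6, d7, d9, d10, d11, d13}
… ∩ ⟦under d7⟧ = {d1, d4, d5, d6, d7, d9, d10, d11, d13} ∩ {d1, d2, d4, d6, d7, d8, d10, d11, d12, d13} = {d1, d4, d6, d7, d10, d11, d13}
… ∩ ⟦who praised d7⟧ = {d1, d4, d6, d7, d10, d11, d13} ∩ {d5, d7, d9, d10, d11, d12, d13} = {d7, d10, d11, d13}
… ∩ ⟦northern⟧ = {d7, d10, d11, d13} ∩ {d1, d2, d4, d5, d6, d8, d10, d11, d12, d13} = {d10, d11, d13}
… ∩ ⟦striped⟧ = {d10, d11, d13} ∩ {d1, d4, d9, d11, d13} = {d11, d13}
So ⟦northern striped farmer under d7 who praised d7⟧ = {d11, d13}.

{d11, d13}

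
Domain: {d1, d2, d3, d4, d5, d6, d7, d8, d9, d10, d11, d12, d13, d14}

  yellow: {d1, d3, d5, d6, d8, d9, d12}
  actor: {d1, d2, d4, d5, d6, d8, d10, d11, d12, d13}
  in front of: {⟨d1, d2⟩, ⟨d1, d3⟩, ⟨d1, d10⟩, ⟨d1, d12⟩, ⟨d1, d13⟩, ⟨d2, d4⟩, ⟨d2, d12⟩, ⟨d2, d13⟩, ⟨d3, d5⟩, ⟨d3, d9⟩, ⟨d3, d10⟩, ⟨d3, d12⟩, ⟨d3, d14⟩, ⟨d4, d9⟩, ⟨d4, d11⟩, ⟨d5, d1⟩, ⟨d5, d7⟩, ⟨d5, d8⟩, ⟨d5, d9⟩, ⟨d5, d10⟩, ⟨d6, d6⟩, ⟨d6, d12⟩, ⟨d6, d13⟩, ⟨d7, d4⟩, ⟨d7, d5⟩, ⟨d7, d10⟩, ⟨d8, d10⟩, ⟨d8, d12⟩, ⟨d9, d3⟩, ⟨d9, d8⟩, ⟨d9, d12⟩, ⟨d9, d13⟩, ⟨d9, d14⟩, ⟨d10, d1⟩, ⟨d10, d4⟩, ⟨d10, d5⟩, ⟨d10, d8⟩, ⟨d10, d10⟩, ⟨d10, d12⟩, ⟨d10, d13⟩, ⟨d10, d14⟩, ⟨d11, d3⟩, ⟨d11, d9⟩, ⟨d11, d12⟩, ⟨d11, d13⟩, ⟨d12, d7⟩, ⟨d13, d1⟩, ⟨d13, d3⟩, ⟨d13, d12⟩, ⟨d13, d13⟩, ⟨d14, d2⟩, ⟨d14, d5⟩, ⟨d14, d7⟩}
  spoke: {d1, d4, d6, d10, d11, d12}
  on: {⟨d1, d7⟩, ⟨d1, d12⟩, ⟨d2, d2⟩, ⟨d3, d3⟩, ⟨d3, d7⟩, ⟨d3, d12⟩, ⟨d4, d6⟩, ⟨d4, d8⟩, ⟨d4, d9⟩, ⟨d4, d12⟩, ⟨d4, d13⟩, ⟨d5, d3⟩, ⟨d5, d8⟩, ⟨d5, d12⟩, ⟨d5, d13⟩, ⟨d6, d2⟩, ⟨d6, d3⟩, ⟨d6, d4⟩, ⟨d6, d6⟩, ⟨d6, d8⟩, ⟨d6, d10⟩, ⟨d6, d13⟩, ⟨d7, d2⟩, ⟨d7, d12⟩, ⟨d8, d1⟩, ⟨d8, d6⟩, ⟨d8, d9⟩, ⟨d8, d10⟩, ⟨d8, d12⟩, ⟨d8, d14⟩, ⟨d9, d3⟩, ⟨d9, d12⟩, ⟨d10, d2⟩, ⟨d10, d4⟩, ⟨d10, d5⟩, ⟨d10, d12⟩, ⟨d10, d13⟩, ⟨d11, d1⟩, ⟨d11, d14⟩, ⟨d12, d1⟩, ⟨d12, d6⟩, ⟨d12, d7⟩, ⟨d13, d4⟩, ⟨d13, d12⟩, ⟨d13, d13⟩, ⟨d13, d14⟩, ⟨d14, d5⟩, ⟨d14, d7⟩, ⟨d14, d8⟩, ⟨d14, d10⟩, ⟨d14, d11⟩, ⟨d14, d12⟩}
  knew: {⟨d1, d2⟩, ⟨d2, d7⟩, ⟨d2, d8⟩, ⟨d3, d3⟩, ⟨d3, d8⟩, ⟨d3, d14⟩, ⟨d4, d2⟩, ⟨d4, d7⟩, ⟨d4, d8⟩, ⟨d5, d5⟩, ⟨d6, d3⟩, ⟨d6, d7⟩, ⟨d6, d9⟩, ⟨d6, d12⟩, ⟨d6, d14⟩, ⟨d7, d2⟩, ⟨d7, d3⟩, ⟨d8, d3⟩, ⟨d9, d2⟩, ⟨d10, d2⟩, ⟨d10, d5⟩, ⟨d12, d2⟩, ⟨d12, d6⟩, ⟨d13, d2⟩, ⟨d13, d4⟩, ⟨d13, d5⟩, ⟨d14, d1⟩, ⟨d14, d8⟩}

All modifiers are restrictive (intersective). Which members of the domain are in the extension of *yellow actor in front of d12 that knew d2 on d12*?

{d1}

⟦in front of d12⟧ = {x : ⟨x, d12⟩ ∈ ⟦in front of⟧} = {d1, d2, d3, d6, d8, d9, d10, d11, d13}
⟦that knew d2⟧ = {x : ⟨x, d2⟩ ∈ ⟦knew⟧} = {d1, d4, d7, d9, d10, d12, d13}
⟦on d12⟧ = {x : ⟨x, d12⟩ ∈ ⟦on⟧} = {d1, d3, d4, d5, d7, d8, d9, d10, d13, d14}
⟦actor⟧ = {d1, d2, d4, d5, d6, d8, d10, d11, d12, d13}
… ∩ ⟦in front of d12⟧ = {d1, d2, d4, d5, d6, d8, d10, d11, d12, d13} ∩ {d1, d2, d3, d6, d8, d9, d10, d11, d13} = {d1, d2, d6, d8, d10, d11, d13}
… ∩ ⟦that knew d2⟧ = {d1, d2, d6, d8, d10, d11, d13} ∩ {d1, d4, d7, d9, d10, d12, d13} = {d1, d10, d13}
… ∩ ⟦on d12⟧ = {d1, d10, d13} ∩ {d1, d3, d4, d5, d7, d8, d9, d10, d13, d14} = {d1, d10, d13}
… ∩ ⟦yellow⟧ = {d1, d10, d13} ∩ {d1, d3, d5, d6, d8, d9, d12} = {d1}
So ⟦yellow actor in front of d12 that knew d2 on d12⟧ = {d1}.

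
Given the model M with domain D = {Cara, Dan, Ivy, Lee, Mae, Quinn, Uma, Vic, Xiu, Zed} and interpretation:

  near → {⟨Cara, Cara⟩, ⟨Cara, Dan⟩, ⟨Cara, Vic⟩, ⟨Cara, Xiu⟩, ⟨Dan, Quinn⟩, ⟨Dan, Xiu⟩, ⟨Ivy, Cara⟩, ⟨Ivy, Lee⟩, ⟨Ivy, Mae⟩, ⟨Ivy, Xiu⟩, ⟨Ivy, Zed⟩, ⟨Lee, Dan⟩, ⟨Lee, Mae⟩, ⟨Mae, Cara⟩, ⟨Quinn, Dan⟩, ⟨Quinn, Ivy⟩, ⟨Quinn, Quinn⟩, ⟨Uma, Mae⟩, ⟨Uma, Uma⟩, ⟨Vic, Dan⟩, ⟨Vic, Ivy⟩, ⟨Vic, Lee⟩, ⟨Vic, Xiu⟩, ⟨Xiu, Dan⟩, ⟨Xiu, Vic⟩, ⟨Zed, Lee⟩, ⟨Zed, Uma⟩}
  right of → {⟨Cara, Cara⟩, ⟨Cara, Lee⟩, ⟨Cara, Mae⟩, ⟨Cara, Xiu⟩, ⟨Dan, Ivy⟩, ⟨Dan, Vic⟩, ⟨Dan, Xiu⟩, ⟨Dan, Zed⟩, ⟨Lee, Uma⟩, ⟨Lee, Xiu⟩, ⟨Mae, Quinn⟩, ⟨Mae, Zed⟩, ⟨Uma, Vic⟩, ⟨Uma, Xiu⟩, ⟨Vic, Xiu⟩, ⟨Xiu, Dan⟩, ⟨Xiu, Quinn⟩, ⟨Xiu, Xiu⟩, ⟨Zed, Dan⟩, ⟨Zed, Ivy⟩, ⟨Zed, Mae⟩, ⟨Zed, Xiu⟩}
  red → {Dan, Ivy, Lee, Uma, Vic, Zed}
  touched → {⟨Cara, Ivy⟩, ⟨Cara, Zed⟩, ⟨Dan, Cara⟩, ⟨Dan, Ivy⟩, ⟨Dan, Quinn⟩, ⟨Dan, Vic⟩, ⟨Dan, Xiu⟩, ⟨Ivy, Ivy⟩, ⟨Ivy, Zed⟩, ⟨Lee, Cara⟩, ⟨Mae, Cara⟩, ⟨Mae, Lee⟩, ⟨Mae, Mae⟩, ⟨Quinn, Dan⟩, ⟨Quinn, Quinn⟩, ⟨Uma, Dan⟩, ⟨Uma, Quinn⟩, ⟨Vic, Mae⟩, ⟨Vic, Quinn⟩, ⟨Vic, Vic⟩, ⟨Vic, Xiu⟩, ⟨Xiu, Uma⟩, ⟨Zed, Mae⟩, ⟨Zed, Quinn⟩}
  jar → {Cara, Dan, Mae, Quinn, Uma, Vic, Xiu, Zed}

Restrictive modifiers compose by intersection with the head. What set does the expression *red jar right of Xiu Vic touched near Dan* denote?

{Vic}

⟦right of Xiu⟧ = {x : ⟨x, Xiu⟩ ∈ ⟦right of⟧} = {Cara, Dan, Lee, Uma, Vic, Xiu, Zed}
⟦Vic touched⟧ = {x : ⟨Vic, x⟩ ∈ ⟦touched⟧} = {Mae, Quinn, Vic, Xiu}
⟦near Dan⟧ = {x : ⟨x, Dan⟩ ∈ ⟦near⟧} = {Cara, Lee, Quinn, Vic, Xiu}
⟦jar⟧ = {Cara, Dan, Mae, Quinn, Uma, Vic, Xiu, Zed}
… ∩ ⟦right of Xiu⟧ = {Cara, Dan, Mae, Quinn, Uma, Vic, Xiu, Zed} ∩ {Cara, Dan, Lee, Uma, Vic, Xiu, Zed} = {Cara, Dan, Uma, Vic, Xiu, Zed}
… ∩ ⟦Vic touched⟧ = {Cara, Dan, Uma, Vic, Xiu, Zed} ∩ {Mae, Quinn, Vic, Xiu} = {Vic, Xiu}
… ∩ ⟦near Dan⟧ = {Vic, Xiu} ∩ {Cara, Lee, Quinn, Vic, Xiu} = {Vic, Xiu}
… ∩ ⟦red⟧ = {Vic, Xiu} ∩ {Dan, Ivy, Lee, Uma, Vic, Zed} = {Vic}
So ⟦red jar right of Xiu Vic touched near Dan⟧ = {Vic}.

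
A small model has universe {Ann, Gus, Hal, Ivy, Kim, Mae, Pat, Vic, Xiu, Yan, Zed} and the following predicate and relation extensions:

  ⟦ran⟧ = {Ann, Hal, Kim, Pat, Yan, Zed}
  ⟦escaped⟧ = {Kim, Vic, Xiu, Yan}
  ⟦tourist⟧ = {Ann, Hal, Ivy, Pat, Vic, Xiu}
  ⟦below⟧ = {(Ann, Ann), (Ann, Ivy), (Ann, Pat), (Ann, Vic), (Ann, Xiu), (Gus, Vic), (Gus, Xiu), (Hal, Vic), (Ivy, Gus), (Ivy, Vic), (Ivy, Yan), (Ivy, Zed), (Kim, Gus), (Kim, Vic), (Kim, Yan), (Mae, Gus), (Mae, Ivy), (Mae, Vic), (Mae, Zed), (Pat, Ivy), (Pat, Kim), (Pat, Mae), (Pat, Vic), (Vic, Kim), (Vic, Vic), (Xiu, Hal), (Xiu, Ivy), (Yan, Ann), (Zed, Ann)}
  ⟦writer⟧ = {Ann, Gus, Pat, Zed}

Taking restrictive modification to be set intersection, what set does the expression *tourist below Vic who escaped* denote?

⟦below Vic⟧ = {x : ⟨x, Vic⟩ ∈ ⟦below⟧} = {Ann, Gus, Hal, Ivy, Kim, Mae, Pat, Vic}
⟦who escaped⟧ = ⟦escaped⟧ = {Kim, Vic, Xiu, Yan}
⟦tourist⟧ = {Ann, Hal, Ivy, Pat, Vic, Xiu}
… ∩ ⟦below Vic⟧ = {Ann, Hal, Ivy, Pat, Vic, Xiu} ∩ {Ann, Gus, Hal, Ivy, Kim, Mae, Pat, Vic} = {Ann, Hal, Ivy, Pat, Vic}
… ∩ ⟦who escaped⟧ = {Ann, Hal, Ivy, Pat, Vic} ∩ {Kim, Vic, Xiu, Yan} = {Vic}
So ⟦tourist below Vic who escaped⟧ = {Vic}.

{Vic}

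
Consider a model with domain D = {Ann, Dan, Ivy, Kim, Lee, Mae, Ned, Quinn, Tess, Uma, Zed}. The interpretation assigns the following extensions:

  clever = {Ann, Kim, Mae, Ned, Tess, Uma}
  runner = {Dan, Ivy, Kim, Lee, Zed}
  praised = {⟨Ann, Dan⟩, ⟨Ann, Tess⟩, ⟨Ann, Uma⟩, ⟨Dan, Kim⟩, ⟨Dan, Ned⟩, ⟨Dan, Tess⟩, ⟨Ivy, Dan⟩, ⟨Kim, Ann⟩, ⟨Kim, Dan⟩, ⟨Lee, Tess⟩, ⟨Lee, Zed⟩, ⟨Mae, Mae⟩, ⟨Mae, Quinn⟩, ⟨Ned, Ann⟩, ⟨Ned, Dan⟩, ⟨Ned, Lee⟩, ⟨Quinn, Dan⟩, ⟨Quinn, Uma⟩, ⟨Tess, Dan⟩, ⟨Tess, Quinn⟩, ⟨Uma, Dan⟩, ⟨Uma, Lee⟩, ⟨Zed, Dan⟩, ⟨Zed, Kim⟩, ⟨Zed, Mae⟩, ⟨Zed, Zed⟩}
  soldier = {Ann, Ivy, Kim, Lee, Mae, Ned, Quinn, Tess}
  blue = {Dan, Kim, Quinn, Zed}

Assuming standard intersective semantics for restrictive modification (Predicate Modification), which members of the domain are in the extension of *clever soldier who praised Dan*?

{Ann, Kim, Ned, Tess}

⟦who praised Dan⟧ = {x : ⟨x, Dan⟩ ∈ ⟦praised⟧} = {Ann, Ivy, Kim, Ned, Quinn, Tess, Uma, Zed}
⟦soldier⟧ = {Ann, Ivy, Kim, Lee, Mae, Ned, Quinn, Tess}
… ∩ ⟦who praised Dan⟧ = {Ann, Ivy, Kim, Lee, Mae, Ned, Quinn, Tess} ∩ {Ann, Ivy, Kim, Ned, Quinn, Tess, Uma, Zed} = {Ann, Ivy, Kim, Ned, Quinn, Tess}
… ∩ ⟦clever⟧ = {Ann, Ivy, Kim, Ned, Quinn, Tess} ∩ {Ann, Kim, Mae, Ned, Tess, Uma} = {Ann, Kim, Ned, Tess}
So ⟦clever soldier who praised Dan⟧ = {Ann, Kim, Ned, Tess}.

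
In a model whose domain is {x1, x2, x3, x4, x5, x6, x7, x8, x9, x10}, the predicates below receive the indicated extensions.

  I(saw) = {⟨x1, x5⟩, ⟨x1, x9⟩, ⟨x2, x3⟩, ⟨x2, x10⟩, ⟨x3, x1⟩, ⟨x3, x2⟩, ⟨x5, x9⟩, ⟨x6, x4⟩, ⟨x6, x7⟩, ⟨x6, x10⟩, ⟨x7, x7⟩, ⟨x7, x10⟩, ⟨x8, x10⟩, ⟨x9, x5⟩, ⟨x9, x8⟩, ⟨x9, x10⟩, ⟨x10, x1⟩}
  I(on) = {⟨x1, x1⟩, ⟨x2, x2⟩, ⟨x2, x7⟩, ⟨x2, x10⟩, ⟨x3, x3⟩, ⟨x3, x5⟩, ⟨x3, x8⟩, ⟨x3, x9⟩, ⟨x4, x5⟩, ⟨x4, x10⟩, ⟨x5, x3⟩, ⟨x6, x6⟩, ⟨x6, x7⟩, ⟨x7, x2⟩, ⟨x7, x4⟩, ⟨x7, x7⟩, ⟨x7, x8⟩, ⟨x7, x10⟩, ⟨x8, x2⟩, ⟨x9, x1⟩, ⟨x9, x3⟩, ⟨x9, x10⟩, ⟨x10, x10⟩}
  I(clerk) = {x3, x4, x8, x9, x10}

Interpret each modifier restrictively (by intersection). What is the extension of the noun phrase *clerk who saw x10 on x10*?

{x9}

⟦who saw x10⟧ = {x : ⟨x, x10⟩ ∈ ⟦saw⟧} = {x2, x6, x7, x8, x9}
⟦on x10⟧ = {x : ⟨x, x10⟩ ∈ ⟦on⟧} = {x2, x4, x7, x9, x10}
⟦clerk⟧ = {x3, x4, x8, x9, x10}
… ∩ ⟦who saw x10⟧ = {x3, x4, x8, x9, x10} ∩ {x2, x6, x7, x8, x9} = {x8, x9}
… ∩ ⟦on x10⟧ = {x8, x9} ∩ {x2, x4, x7, x9, x10} = {x9}
So ⟦clerk who saw x10 on x10⟧ = {x9}.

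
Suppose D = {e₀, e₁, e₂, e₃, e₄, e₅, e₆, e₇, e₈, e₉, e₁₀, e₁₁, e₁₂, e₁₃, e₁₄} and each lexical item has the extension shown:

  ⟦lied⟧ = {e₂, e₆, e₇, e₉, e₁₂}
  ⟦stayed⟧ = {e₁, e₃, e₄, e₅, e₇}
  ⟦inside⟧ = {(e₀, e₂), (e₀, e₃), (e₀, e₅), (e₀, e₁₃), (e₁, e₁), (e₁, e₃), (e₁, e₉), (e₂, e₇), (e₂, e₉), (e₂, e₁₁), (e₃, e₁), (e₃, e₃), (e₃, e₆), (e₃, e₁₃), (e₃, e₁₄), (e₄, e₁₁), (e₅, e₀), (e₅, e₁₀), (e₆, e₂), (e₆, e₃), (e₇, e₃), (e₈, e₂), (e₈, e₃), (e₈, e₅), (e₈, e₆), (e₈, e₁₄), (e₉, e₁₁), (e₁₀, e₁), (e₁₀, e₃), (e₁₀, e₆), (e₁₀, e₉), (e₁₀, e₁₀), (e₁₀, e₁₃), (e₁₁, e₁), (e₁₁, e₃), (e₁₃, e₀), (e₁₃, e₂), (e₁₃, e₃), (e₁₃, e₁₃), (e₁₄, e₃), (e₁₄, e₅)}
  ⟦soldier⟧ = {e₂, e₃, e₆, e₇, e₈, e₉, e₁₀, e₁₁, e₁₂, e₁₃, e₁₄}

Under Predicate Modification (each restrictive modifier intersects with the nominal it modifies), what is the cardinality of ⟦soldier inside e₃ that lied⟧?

2

⟦inside e₃⟧ = {x : ⟨x, e₃⟩ ∈ ⟦inside⟧} = {e₀, e₁, e₃, e₆, e₇, e₈, e₁₀, e₁₁, e₁₃, e₁₄}
⟦that lied⟧ = ⟦lied⟧ = {e₂, e₆, e₇, e₉, e₁₂}
⟦soldier⟧ = {e₂, e₃, e₆, e₇, e₈, e₉, e₁₀, e₁₁, e₁₂, e₁₃, e₁₄}
… ∩ ⟦inside e₃⟧ = {e₂, e₃, e₆, e₇, e₈, e₉, e₁₀, e₁₁, e₁₂, e₁₃, e₁₄} ∩ {e₀, e₁, e₃, e₆, e₇, e₈, e₁₀, e₁₁, e₁₃, e₁₄} = {e₃, e₆, e₇, e₈, e₁₀, e₁₁, e₁₃, e₁₄}
… ∩ ⟦that lied⟧ = {e₃, e₆, e₇, e₈, e₁₀, e₁₁, e₁₃, e₁₄} ∩ {e₂, e₆, e₇, e₉, e₁₂} = {e₆, e₇}
⟦soldier inside e₃ that lied⟧ = {e₆, e₇}, so the cardinality is 2.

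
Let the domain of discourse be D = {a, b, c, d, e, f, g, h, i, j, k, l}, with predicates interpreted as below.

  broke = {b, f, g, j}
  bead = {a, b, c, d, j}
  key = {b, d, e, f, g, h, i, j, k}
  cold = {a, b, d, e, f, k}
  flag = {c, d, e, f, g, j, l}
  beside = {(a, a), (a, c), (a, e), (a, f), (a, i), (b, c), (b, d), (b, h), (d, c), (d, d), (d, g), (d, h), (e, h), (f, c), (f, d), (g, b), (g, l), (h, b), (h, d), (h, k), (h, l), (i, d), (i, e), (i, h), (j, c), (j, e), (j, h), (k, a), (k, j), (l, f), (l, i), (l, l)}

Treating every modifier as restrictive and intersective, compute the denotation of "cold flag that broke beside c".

⟦that broke⟧ = ⟦broke⟧ = {b, f, g, j}
⟦beside c⟧ = {x : ⟨x, c⟩ ∈ ⟦beside⟧} = {a, b, d, f, j}
⟦flag⟧ = {c, d, e, f, g, j, l}
… ∩ ⟦that broke⟧ = {c, d, e, f, g, j, l} ∩ {b, f, g, j} = {f, g, j}
… ∩ ⟦beside c⟧ = {f, g, j} ∩ {a, b, d, f, j} = {f, j}
… ∩ ⟦cold⟧ = {f, j} ∩ {a, b, d, e, f, k} = {f}
So ⟦cold flag that broke beside c⟧ = {f}.

{f}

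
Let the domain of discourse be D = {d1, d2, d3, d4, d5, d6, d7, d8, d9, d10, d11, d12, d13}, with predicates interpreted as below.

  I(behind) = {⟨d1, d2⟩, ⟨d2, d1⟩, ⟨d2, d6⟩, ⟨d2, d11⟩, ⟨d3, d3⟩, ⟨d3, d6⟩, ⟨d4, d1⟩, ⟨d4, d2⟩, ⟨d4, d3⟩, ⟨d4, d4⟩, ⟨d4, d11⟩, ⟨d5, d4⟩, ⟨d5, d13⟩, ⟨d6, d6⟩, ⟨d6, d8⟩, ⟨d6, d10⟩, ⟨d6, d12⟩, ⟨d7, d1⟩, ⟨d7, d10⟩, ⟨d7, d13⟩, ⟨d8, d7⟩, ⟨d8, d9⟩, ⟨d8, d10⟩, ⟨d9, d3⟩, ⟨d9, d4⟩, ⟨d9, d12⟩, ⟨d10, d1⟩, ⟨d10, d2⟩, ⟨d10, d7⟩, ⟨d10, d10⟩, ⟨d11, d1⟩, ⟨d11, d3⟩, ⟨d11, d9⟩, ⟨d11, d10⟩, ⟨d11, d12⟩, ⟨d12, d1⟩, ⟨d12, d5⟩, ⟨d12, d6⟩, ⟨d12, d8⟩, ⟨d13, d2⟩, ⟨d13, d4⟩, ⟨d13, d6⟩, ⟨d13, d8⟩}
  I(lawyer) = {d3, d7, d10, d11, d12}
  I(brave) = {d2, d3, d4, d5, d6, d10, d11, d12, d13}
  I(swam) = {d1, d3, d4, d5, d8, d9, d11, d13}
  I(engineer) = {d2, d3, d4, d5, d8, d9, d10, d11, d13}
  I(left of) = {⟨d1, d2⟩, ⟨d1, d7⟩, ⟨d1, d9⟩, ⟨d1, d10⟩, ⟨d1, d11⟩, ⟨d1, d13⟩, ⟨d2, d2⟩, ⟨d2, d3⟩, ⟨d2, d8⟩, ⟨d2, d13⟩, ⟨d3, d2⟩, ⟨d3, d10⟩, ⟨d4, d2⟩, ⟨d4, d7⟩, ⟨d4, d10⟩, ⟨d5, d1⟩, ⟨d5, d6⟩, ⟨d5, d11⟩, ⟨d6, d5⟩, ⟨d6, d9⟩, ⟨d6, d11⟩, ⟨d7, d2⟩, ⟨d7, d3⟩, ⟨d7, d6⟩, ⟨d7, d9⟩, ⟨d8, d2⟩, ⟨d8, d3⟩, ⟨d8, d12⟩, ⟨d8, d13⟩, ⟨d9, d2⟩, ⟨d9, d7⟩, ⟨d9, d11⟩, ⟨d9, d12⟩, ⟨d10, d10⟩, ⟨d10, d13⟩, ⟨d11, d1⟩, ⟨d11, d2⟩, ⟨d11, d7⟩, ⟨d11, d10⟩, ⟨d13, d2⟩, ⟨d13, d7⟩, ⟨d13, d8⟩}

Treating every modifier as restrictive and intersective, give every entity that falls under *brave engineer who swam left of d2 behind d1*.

⟦who swam⟧ = ⟦swam⟧ = {d1, d3, d4, d5, d8, d9, d11, d13}
⟦left of d2⟧ = {x : ⟨x, d2⟩ ∈ ⟦left of⟧} = {d1, d2, d3, d4, d7, d8, d9, d11, d13}
⟦behind d1⟧ = {x : ⟨x, d1⟩ ∈ ⟦behind⟧} = {d2, d4, d7, d10, d11, d12}
⟦engineer⟧ = {d2, d3, d4, d5, d8, d9, d10, d11, d13}
… ∩ ⟦who swam⟧ = {d2, d3, d4, d5, d8, d9, d10, d11, d13} ∩ {d1, d3, d4, d5, d8, d9, d11, d13} = {d3, d4, d5, d8, d9, d11, d13}
… ∩ ⟦left of d2⟧ = {d3, d4, d5, d8, d9, d11, d13} ∩ {d1, d2, d3, d4, d7, d8, d9, d11, d13} = {d3, d4, d8, d9, d11, d13}
… ∩ ⟦behind d1⟧ = {d3, d4, d8, d9, d11, d13} ∩ {d2, d4, d7, d10, d11, d12} = {d4, d11}
… ∩ ⟦brave⟧ = {d4, d11} ∩ {d2, d3, d4, d5, d6, d10, d11, d12, d13} = {d4, d11}
So ⟦brave engineer who swam left of d2 behind d1⟧ = {d4, d11}.

{d4, d11}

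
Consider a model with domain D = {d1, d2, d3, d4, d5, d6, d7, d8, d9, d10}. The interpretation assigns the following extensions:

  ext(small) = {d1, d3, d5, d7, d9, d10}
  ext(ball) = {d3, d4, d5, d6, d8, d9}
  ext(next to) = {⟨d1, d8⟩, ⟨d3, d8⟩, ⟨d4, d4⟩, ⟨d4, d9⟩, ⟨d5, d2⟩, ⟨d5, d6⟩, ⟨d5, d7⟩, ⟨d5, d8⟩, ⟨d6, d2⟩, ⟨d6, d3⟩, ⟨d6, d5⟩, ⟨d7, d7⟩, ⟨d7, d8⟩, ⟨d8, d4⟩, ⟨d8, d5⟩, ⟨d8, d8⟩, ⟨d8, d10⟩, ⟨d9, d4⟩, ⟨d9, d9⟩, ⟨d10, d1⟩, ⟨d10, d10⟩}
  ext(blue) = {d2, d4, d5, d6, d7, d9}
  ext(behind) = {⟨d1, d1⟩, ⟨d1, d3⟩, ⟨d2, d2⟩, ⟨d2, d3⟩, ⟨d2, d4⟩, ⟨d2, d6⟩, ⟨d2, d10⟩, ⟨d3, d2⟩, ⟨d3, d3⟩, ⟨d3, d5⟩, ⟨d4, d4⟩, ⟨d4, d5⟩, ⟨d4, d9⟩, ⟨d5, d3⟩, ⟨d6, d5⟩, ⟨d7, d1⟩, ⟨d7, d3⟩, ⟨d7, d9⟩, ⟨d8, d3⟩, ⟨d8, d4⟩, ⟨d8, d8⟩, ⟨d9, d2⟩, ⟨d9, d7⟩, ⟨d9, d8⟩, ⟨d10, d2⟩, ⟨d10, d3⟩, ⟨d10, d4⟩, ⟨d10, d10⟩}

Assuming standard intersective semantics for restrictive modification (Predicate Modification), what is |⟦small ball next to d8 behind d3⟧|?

2

⟦next to d8⟧ = {x : ⟨x, d8⟩ ∈ ⟦next to⟧} = {d1, d3, d5, d7, d8}
⟦behind d3⟧ = {x : ⟨x, d3⟩ ∈ ⟦behind⟧} = {d1, d2, d3, d5, d7, d8, d10}
⟦ball⟧ = {d3, d4, d5, d6, d8, d9}
… ∩ ⟦next to d8⟧ = {d3, d4, d5, d6, d8, d9} ∩ {d1, d3, d5, d7, d8} = {d3, d5, d8}
… ∩ ⟦behind d3⟧ = {d3, d5, d8} ∩ {d1, d2, d3, d5, d7, d8, d10} = {d3, d5, d8}
… ∩ ⟦small⟧ = {d3, d5, d8} ∩ {d1, d3, d5, d7, d9, d10} = {d3, d5}
⟦small ball next to d8 behind d3⟧ = {d3, d5}, so the cardinality is 2.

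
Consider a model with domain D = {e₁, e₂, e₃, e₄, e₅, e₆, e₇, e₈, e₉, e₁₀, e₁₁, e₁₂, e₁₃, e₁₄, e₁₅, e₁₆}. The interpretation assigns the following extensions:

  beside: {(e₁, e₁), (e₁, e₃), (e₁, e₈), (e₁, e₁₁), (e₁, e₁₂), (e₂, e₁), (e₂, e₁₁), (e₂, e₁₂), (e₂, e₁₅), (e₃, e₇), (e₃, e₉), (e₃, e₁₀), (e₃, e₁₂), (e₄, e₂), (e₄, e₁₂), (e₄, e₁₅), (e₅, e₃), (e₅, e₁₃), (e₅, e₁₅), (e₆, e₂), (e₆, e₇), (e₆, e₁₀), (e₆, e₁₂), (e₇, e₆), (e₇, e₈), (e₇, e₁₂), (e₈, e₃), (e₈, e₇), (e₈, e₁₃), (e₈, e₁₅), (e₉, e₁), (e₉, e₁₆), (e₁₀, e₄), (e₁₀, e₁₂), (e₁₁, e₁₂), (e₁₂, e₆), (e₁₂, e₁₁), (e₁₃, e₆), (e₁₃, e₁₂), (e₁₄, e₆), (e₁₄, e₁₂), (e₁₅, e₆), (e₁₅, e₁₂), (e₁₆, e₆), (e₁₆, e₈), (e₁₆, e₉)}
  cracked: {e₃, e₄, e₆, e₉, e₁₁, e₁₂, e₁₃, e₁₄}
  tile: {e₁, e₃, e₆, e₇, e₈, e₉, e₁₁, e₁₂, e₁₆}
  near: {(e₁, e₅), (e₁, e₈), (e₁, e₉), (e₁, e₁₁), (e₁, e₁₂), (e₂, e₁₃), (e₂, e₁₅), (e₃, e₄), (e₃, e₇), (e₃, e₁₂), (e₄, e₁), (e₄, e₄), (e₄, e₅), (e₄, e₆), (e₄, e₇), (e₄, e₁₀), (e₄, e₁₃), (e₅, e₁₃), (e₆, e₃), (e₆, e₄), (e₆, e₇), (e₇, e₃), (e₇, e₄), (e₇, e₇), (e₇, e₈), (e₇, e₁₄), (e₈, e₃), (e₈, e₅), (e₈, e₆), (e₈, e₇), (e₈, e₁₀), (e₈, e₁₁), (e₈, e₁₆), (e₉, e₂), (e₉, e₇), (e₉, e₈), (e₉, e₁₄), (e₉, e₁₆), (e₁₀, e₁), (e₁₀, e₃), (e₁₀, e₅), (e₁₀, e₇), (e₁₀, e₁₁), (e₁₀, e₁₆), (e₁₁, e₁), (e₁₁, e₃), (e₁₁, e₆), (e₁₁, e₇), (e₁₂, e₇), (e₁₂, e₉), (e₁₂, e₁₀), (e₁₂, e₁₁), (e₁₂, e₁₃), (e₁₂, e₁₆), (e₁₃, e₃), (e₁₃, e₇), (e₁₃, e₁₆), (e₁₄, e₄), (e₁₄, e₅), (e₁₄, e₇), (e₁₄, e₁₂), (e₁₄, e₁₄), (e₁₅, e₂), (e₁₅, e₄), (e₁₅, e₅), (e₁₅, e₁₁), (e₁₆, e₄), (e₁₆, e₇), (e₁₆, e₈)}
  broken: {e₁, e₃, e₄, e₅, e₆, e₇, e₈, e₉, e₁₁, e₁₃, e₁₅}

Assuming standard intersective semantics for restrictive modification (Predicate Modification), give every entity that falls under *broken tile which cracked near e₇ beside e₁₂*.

{e₃, e₆, e₁₁}

⟦which cracked⟧ = ⟦cracked⟧ = {e₃, e₄, e₆, e₉, e₁₁, e₁₂, e₁₃, e₁₄}
⟦near e₇⟧ = {x : ⟨x, e₇⟩ ∈ ⟦near⟧} = {e₃, e₄, e₆, e₇, e₈, e₉, e₁₀, e₁₁, e₁₂, e₁₃, e₁₄, e₁₆}
⟦beside e₁₂⟧ = {x : ⟨x, e₁₂⟩ ∈ ⟦beside⟧} = {e₁, e₂, e₃, e₄, e₆, e₇, e₁₀, e₁₁, e₁₃, e₁₄, e₁₅}
⟦tile⟧ = {e₁, e₃, e₆, e₇, e₈, e₉, e₁₁, e₁₂, e₁₆}
… ∩ ⟦which cracked⟧ = {e₁, e₃, e₆, e₇, e₈, e₉, e₁₁, e₁₂, e₁₆} ∩ {e₃, e₄, e₆, e₉, e₁₁, e₁₂, e₁₃, e₁₄} = {e₃, e₆, e₉, e₁₁, e₁₂}
… ∩ ⟦near e₇⟧ = {e₃, e₆, e₉, e₁₁, e₁₂} ∩ {e₃, e₄, e₆, e₇, e₈, e₉, e₁₀, e₁₁, e₁₂, e₁₃, e₁₄, e₁₆} = {e₃, e₆, e₉, e₁₁, e₁₂}
… ∩ ⟦beside e₁₂⟧ = {e₃, e₆, e₉, e₁₁, e₁₂} ∩ {e₁, e₂, e₃, e₄, e₆, e₇, e₁₀, e₁₁, e₁₃, e₁₄, e₁₅} = {e₃, e₆, e₁₁}
… ∩ ⟦broken⟧ = {e₃, e₆, e₁₁} ∩ {e₁, e₃, e₄, e₅, e₆, e₇, e₈, e₉, e₁₁, e₁₃, e₁₅} = {e₃, e₆, e₁₁}
So ⟦broken tile which cracked near e₇ beside e₁₂⟧ = {e₃, e₆, e₁₁}.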